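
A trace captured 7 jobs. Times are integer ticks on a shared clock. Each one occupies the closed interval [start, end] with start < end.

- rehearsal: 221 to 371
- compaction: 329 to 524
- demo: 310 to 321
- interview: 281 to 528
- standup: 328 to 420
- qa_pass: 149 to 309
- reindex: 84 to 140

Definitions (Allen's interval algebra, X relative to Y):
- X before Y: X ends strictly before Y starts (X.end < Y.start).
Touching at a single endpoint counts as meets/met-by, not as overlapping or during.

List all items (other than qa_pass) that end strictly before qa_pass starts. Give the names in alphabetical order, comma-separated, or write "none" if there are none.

Target qa_pass = [149, 309].
compaction [329, 524] → after → no.
demo [310, 321] → after → no.
interview [281, 528] → overlapped-by → no.
rehearsal [221, 371] → overlapped-by → no.
reindex [84, 140] → before → yes.
standup [328, 420] → after → no.
Result: reindex.

reindex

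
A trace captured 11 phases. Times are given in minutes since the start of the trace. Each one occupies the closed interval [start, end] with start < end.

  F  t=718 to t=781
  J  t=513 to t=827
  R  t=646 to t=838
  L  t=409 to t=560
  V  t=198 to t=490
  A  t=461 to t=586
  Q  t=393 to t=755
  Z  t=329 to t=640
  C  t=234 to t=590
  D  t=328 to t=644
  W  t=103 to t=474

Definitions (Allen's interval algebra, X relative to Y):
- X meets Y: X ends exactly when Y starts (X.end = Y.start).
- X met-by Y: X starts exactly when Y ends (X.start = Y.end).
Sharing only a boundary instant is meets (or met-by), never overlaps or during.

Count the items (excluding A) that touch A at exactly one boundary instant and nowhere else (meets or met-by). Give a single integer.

0

Target A = [t=461, t=586].
C [t=234, t=590] → contains → no.
D [t=328, t=644] → contains → no.
F [t=718, t=781] → after → no.
J [t=513, t=827] → overlapped-by → no.
L [t=409, t=560] → overlaps → no.
Q [t=393, t=755] → contains → no.
R [t=646, t=838] → after → no.
V [t=198, t=490] → overlaps → no.
W [t=103, t=474] → overlaps → no.
Z [t=329, t=640] → contains → no.
Total: 0.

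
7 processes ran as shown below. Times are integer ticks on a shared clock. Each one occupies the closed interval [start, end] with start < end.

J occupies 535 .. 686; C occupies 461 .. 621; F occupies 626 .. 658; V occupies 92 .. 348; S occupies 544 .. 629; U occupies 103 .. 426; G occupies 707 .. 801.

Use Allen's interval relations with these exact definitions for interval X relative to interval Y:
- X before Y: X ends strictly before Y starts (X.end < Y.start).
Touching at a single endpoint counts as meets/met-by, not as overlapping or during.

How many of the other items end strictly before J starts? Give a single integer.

Target J = [535, 686].
C [461, 621] → overlaps → no.
F [626, 658] → during → no.
G [707, 801] → after → no.
S [544, 629] → during → no.
U [103, 426] → before → counts.
V [92, 348] → before → counts.
Total: 2.

2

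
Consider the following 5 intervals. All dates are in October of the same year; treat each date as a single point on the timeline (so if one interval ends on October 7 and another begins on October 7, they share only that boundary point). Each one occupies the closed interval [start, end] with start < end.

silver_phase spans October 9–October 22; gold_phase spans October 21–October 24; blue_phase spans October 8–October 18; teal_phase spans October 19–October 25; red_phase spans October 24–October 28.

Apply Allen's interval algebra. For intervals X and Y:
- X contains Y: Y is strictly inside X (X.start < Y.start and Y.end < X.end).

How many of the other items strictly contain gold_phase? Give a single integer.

1

Target gold_phase = [October 21, October 24].
blue_phase [October 8, October 18] → before → no.
red_phase [October 24, October 28] → met-by → no.
silver_phase [October 9, October 22] → overlaps → no.
teal_phase [October 19, October 25] → contains → counts.
Total: 1.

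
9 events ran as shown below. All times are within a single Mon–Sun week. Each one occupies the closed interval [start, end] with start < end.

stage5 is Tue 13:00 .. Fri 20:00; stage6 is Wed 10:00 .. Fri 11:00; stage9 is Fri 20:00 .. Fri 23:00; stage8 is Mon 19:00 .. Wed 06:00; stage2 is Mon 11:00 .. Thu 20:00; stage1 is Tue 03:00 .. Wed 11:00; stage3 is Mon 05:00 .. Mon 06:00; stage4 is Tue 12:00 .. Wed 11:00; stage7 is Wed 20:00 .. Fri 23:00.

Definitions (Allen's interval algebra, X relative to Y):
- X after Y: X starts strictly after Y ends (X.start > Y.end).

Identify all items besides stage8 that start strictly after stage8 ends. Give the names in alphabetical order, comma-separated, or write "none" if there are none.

Target stage8 = [Mon 19:00, Wed 06:00].
stage1 [Tue 03:00, Wed 11:00] → overlapped-by → no.
stage2 [Mon 11:00, Thu 20:00] → contains → no.
stage3 [Mon 05:00, Mon 06:00] → before → no.
stage4 [Tue 12:00, Wed 11:00] → overlapped-by → no.
stage5 [Tue 13:00, Fri 20:00] → overlapped-by → no.
stage6 [Wed 10:00, Fri 11:00] → after → yes.
stage7 [Wed 20:00, Fri 23:00] → after → yes.
stage9 [Fri 20:00, Fri 23:00] → after → yes.
Result: stage6, stage7, stage9.

stage6, stage7, stage9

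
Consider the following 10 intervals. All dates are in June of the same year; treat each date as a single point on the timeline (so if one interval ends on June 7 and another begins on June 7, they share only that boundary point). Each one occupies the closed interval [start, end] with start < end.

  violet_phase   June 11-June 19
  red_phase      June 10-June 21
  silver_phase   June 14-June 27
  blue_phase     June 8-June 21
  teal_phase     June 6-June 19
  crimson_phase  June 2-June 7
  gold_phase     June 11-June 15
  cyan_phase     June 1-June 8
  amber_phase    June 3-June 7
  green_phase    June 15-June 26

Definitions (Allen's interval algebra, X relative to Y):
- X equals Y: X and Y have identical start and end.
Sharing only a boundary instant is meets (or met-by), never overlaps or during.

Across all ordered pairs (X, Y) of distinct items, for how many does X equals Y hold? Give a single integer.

Checking all 90 ordered pairs for relation 'equals'; matching pairs in alphabetical order:
No pair satisfies it.
Count: 0.

0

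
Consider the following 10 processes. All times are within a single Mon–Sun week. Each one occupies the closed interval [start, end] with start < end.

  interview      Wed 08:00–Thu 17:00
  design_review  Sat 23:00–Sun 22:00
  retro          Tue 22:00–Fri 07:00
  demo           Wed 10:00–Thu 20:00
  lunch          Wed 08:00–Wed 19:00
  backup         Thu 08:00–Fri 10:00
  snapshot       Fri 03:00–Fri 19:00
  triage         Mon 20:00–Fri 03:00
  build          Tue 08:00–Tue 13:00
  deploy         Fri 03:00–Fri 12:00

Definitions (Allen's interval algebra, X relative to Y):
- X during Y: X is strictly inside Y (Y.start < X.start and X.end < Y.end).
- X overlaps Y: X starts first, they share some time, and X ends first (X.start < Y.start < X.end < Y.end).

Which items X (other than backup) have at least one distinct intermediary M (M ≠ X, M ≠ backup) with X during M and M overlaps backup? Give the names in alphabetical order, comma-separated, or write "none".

build, demo, interview, lunch

Target backup = [Thu 08:00, Fri 10:00].
Intermediaries M with M overlaps backup: demo, interview, retro, triage.
Via demo — items with X during demo: none.
Via interview — items with X during interview: none.
Via retro — items with X during retro: demo, interview, lunch.
Via triage — items with X during triage: build, demo, interview, lunch.
Union: build, demo, interview, lunch.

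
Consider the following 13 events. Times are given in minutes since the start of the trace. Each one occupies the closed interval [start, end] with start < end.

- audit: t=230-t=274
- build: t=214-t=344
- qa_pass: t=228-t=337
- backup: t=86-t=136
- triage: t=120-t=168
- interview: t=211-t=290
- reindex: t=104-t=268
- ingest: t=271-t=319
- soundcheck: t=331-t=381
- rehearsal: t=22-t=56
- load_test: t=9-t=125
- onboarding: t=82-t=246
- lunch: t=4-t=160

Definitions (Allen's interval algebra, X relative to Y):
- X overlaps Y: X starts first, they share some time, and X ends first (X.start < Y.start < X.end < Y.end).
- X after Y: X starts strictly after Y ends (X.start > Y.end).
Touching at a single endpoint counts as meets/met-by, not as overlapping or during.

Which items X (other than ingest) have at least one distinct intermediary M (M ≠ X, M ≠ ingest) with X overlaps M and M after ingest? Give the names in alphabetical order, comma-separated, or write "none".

Target ingest = [t=271, t=319].
Intermediaries M with M after ingest: soundcheck.
Via soundcheck — items with X overlaps soundcheck: build, qa_pass.
Union: build, qa_pass.

build, qa_pass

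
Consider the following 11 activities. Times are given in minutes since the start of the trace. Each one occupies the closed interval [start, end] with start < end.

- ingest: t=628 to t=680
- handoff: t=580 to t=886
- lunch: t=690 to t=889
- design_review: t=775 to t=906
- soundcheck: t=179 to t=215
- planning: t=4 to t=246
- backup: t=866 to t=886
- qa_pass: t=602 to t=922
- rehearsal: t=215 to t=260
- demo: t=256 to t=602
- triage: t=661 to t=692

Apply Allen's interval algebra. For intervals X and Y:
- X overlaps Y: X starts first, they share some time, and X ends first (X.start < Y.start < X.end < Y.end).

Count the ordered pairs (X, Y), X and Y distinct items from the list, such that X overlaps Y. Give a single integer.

9

Checking all 110 ordered pairs for relation 'overlaps'; matching pairs in alphabetical order:
(demo, handoff): demo overlaps handoff ✓
(handoff, design_review): handoff overlaps design_review ✓
(handoff, lunch): handoff overlaps lunch ✓
(handoff, qa_pass): handoff overlaps qa_pass ✓
(ingest, triage): ingest overlaps triage ✓
(lunch, design_review): lunch overlaps design_review ✓
(planning, rehearsal): planning overlaps rehearsal ✓
(rehearsal, demo): rehearsal overlaps demo ✓
(triage, lunch): triage overlaps lunch ✓
Count: 9.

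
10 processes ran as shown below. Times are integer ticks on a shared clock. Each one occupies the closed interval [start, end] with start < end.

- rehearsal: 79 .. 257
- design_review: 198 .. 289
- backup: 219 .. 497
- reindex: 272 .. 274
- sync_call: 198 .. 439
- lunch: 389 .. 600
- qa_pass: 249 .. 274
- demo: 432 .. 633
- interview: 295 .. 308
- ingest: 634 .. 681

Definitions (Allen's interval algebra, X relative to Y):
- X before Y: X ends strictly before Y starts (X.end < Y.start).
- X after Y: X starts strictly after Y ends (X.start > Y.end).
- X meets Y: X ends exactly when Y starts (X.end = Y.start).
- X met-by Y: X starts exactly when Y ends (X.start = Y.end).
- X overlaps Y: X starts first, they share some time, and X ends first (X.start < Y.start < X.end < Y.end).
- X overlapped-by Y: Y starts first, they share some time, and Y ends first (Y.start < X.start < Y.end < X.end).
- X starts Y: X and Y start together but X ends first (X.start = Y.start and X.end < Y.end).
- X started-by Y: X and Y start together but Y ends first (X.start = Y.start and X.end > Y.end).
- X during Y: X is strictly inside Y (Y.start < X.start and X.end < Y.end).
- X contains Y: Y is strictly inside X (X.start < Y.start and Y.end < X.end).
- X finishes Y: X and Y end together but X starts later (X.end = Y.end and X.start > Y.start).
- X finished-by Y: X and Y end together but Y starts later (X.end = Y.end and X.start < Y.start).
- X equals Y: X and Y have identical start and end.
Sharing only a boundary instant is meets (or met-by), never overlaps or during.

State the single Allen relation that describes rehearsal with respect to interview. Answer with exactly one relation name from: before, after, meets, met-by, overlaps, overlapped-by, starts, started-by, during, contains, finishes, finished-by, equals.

before

rehearsal = [79, 257]; interview = [295, 308].
Compare endpoints: rehearsal.start < interview.start, rehearsal.start < interview.end, rehearsal.end < interview.start, rehearsal.end < interview.end.
That pattern is 'before'.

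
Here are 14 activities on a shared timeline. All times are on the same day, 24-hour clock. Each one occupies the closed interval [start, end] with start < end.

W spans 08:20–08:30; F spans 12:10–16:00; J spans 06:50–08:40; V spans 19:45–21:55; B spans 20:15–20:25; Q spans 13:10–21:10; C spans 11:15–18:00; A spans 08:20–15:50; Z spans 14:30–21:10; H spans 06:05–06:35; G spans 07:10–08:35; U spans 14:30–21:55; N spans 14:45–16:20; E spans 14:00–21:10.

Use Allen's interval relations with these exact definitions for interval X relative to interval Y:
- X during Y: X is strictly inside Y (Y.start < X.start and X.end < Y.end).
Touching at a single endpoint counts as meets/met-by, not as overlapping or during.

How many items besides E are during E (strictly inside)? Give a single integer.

2

Target E = [14:00, 21:10].
A [08:20, 15:50] → overlaps → no.
B [20:15, 20:25] → during → counts.
C [11:15, 18:00] → overlaps → no.
F [12:10, 16:00] → overlaps → no.
G [07:10, 08:35] → before → no.
H [06:05, 06:35] → before → no.
J [06:50, 08:40] → before → no.
N [14:45, 16:20] → during → counts.
Q [13:10, 21:10] → finished-by → no.
U [14:30, 21:55] → overlapped-by → no.
V [19:45, 21:55] → overlapped-by → no.
W [08:20, 08:30] → before → no.
Z [14:30, 21:10] → finishes → no.
Total: 2.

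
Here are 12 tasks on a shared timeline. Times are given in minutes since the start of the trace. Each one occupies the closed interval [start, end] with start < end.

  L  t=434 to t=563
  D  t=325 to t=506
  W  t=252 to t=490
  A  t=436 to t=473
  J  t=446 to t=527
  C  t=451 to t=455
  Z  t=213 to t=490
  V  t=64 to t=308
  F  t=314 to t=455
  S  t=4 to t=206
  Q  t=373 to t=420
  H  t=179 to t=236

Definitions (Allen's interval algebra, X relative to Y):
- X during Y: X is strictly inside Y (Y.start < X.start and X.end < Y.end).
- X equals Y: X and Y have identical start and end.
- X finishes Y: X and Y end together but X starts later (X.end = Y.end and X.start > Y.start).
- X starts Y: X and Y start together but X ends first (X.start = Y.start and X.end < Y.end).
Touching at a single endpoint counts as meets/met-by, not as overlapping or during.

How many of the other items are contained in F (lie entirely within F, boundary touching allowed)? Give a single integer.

2

Target F = [t=314, t=455].
A [t=436, t=473] → overlapped-by → no.
C [t=451, t=455] → finishes → counts.
D [t=325, t=506] → overlapped-by → no.
H [t=179, t=236] → before → no.
J [t=446, t=527] → overlapped-by → no.
L [t=434, t=563] → overlapped-by → no.
Q [t=373, t=420] → during → counts.
S [t=4, t=206] → before → no.
V [t=64, t=308] → before → no.
W [t=252, t=490] → contains → no.
Z [t=213, t=490] → contains → no.
Total: 2.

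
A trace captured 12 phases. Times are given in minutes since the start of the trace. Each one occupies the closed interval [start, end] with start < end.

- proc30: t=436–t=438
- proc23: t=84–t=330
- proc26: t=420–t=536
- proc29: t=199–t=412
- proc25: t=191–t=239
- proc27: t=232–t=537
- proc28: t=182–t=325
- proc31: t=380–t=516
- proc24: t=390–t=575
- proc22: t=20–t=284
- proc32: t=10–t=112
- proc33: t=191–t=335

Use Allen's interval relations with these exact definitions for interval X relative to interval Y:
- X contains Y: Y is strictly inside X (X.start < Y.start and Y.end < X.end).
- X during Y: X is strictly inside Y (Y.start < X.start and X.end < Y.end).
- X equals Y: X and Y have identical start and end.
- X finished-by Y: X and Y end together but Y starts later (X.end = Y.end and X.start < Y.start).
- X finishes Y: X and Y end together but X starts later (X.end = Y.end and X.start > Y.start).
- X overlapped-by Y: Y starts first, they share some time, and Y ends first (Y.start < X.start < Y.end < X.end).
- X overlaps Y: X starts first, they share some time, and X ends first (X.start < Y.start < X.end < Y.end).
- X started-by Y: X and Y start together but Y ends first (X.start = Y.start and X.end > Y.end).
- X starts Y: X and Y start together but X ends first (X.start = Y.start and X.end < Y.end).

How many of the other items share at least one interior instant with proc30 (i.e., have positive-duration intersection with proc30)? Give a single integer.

Target proc30 = [t=436, t=438].
proc22 [t=20, t=284] → before → no.
proc23 [t=84, t=330] → before → no.
proc24 [t=390, t=575] → contains → counts.
proc25 [t=191, t=239] → before → no.
proc26 [t=420, t=536] → contains → counts.
proc27 [t=232, t=537] → contains → counts.
proc28 [t=182, t=325] → before → no.
proc29 [t=199, t=412] → before → no.
proc31 [t=380, t=516] → contains → counts.
proc32 [t=10, t=112] → before → no.
proc33 [t=191, t=335] → before → no.
Total: 4.

4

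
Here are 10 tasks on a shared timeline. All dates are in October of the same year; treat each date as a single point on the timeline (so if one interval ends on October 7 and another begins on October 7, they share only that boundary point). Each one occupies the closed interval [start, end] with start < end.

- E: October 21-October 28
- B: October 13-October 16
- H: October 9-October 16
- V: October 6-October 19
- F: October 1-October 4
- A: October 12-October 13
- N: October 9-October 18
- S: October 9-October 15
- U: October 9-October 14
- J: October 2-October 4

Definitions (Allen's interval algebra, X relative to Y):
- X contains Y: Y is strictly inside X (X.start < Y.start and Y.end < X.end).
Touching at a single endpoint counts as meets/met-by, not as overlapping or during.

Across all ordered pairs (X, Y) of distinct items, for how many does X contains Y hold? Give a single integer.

11

Checking all 90 ordered pairs for relation 'contains'; matching pairs in alphabetical order:
(H, A): H contains A ✓
(N, A): N contains A ✓
(N, B): N contains B ✓
(S, A): S contains A ✓
(U, A): U contains A ✓
(V, A): V contains A ✓
(V, B): V contains B ✓
(V, H): V contains H ✓
(V, N): V contains N ✓
(V, S): V contains S ✓
(V, U): V contains U ✓
Count: 11.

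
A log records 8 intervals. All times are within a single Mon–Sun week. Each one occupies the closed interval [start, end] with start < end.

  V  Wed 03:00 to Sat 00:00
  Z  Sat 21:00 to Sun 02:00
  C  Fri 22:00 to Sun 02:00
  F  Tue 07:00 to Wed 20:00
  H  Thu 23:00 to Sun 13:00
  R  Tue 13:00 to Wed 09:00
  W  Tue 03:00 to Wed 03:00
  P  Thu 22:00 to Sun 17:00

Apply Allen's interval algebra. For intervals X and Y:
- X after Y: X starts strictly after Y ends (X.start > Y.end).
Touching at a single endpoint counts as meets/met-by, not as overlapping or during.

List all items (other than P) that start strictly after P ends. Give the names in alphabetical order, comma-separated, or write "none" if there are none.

none

Target P = [Thu 22:00, Sun 17:00].
C [Fri 22:00, Sun 02:00] → during → no.
F [Tue 07:00, Wed 20:00] → before → no.
H [Thu 23:00, Sun 13:00] → during → no.
R [Tue 13:00, Wed 09:00] → before → no.
V [Wed 03:00, Sat 00:00] → overlaps → no.
W [Tue 03:00, Wed 03:00] → before → no.
Z [Sat 21:00, Sun 02:00] → during → no.
Result: none.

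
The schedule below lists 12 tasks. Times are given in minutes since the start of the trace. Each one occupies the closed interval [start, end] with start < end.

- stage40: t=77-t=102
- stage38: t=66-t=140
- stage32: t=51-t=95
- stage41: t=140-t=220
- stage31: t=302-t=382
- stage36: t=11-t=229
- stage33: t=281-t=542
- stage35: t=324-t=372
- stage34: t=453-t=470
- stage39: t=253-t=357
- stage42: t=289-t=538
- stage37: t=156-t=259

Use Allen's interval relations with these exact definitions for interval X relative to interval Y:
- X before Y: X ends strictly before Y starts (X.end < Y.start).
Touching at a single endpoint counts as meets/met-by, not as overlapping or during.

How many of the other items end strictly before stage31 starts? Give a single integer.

6

Target stage31 = [t=302, t=382].
stage32 [t=51, t=95] → before → counts.
stage33 [t=281, t=542] → contains → no.
stage34 [t=453, t=470] → after → no.
stage35 [t=324, t=372] → during → no.
stage36 [t=11, t=229] → before → counts.
stage37 [t=156, t=259] → before → counts.
stage38 [t=66, t=140] → before → counts.
stage39 [t=253, t=357] → overlaps → no.
stage40 [t=77, t=102] → before → counts.
stage41 [t=140, t=220] → before → counts.
stage42 [t=289, t=538] → contains → no.
Total: 6.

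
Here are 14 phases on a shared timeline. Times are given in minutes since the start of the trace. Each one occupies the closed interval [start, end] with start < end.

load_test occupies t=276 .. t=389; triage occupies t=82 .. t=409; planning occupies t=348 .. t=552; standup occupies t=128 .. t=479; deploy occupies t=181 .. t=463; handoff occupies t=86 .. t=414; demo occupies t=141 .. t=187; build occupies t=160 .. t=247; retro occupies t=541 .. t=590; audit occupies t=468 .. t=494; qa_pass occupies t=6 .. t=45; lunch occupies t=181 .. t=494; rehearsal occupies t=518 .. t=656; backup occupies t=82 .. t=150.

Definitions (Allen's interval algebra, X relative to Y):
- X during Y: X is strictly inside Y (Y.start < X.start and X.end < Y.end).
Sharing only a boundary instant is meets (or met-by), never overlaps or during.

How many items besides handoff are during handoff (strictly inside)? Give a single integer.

3

Target handoff = [t=86, t=414].
audit [t=468, t=494] → after → no.
backup [t=82, t=150] → overlaps → no.
build [t=160, t=247] → during → counts.
demo [t=141, t=187] → during → counts.
deploy [t=181, t=463] → overlapped-by → no.
load_test [t=276, t=389] → during → counts.
lunch [t=181, t=494] → overlapped-by → no.
planning [t=348, t=552] → overlapped-by → no.
qa_pass [t=6, t=45] → before → no.
rehearsal [t=518, t=656] → after → no.
retro [t=541, t=590] → after → no.
standup [t=128, t=479] → overlapped-by → no.
triage [t=82, t=409] → overlaps → no.
Total: 3.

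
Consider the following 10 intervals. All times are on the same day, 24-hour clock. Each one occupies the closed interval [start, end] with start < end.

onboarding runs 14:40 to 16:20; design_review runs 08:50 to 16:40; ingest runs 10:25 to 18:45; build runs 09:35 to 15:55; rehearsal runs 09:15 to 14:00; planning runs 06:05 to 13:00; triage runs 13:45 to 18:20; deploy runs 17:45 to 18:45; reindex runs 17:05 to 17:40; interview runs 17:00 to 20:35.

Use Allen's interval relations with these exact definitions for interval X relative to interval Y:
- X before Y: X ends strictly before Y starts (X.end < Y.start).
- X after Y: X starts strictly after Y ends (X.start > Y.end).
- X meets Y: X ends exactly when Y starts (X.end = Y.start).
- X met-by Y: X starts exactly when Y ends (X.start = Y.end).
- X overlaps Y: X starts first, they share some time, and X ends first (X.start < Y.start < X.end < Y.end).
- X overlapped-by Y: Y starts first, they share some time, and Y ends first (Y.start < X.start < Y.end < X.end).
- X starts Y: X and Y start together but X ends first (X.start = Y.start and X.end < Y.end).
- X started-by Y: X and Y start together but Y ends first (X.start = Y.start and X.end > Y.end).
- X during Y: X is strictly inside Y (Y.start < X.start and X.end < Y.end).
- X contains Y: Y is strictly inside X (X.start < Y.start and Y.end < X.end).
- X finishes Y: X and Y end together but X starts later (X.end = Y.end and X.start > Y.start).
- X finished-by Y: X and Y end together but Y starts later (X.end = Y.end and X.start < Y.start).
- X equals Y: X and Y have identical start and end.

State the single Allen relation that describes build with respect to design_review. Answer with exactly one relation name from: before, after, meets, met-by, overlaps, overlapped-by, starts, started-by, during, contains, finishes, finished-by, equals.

during

build = [09:35, 15:55]; design_review = [08:50, 16:40].
Compare endpoints: build.start > design_review.start, build.start < design_review.end, build.end > design_review.start, build.end < design_review.end.
That pattern is 'during'.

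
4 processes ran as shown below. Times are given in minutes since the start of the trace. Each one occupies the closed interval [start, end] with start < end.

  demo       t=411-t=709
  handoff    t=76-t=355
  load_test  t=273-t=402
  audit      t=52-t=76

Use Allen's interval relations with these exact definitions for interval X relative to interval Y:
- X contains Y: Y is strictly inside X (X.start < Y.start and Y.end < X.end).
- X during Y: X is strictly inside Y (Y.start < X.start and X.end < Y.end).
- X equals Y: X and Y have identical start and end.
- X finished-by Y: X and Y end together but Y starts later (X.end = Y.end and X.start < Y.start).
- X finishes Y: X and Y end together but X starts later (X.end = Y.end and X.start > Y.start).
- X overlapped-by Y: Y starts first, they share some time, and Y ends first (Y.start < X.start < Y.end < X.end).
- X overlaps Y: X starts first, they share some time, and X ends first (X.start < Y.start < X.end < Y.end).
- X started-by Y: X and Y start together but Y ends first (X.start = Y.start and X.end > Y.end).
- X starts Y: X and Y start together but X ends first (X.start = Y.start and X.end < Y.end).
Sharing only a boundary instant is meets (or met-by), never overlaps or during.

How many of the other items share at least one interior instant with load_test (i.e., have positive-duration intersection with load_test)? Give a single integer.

Target load_test = [t=273, t=402].
audit [t=52, t=76] → before → no.
demo [t=411, t=709] → after → no.
handoff [t=76, t=355] → overlaps → counts.
Total: 1.

1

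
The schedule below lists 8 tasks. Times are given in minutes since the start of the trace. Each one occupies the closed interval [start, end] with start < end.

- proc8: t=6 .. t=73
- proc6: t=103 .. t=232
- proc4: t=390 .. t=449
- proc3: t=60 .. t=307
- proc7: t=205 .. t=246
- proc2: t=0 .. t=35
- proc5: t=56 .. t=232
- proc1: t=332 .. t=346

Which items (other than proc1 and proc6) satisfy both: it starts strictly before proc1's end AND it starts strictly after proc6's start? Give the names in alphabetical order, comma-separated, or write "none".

proc7

Conditions: its start is strictly before proc1's end (X.start < t=346) AND its start is strictly after proc6's start (X.start > t=103).
proc2: start t=0 < t=346? ✓; start t=0 > t=103? ✗ → no.
proc3: start t=60 < t=346? ✓; start t=60 > t=103? ✗ → no.
proc4: start t=390 < t=346? ✗; start t=390 > t=103? ✓ → no.
proc5: start t=56 < t=346? ✓; start t=56 > t=103? ✗ → no.
proc7: start t=205 < t=346? ✓; start t=205 > t=103? ✓ → yes.
proc8: start t=6 < t=346? ✓; start t=6 > t=103? ✗ → no.
Result: proc7.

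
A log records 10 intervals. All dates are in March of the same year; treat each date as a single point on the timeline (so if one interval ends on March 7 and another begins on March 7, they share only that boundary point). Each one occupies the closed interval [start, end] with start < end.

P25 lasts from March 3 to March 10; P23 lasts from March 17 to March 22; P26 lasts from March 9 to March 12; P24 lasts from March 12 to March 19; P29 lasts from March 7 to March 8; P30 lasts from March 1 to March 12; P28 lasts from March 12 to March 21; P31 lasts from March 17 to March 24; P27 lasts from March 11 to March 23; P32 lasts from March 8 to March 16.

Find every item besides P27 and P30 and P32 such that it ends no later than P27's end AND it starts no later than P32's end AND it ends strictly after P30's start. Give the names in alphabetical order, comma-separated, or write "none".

P24, P25, P26, P28, P29

Conditions: its end is no later than P27's end (X.end <= March 23) AND its start is no later than P32's end (X.start <= March 16) AND its end is strictly after P30's start (X.end > March 1).
P23: end March 22 <= March 23? ✓; start March 17 <= March 16? ✗; end March 22 > March 1? ✓ → no.
P24: end March 19 <= March 23? ✓; start March 12 <= March 16? ✓; end March 19 > March 1? ✓ → yes.
P25: end March 10 <= March 23? ✓; start March 3 <= March 16? ✓; end March 10 > March 1? ✓ → yes.
P26: end March 12 <= March 23? ✓; start March 9 <= March 16? ✓; end March 12 > March 1? ✓ → yes.
P28: end March 21 <= March 23? ✓; start March 12 <= March 16? ✓; end March 21 > March 1? ✓ → yes.
P29: end March 8 <= March 23? ✓; start March 7 <= March 16? ✓; end March 8 > March 1? ✓ → yes.
P31: end March 24 <= March 23? ✗; start March 17 <= March 16? ✗; end March 24 > March 1? ✓ → no.
Result: P24, P25, P26, P28, P29.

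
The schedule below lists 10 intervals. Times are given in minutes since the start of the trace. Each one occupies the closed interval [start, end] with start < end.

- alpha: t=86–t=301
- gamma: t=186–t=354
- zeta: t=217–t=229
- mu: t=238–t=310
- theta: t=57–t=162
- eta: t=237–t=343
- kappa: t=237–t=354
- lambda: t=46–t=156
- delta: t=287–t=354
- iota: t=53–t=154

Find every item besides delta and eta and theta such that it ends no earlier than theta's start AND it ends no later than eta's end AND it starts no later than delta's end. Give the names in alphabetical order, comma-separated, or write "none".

Conditions: its end is no earlier than theta's start (X.end >= t=57) AND its end is no later than eta's end (X.end <= t=343) AND its start is no later than delta's end (X.start <= t=354).
alpha: end t=301 >= t=57? ✓; end t=301 <= t=343? ✓; start t=86 <= t=354? ✓ → yes.
gamma: end t=354 >= t=57? ✓; end t=354 <= t=343? ✗; start t=186 <= t=354? ✓ → no.
iota: end t=154 >= t=57? ✓; end t=154 <= t=343? ✓; start t=53 <= t=354? ✓ → yes.
kappa: end t=354 >= t=57? ✓; end t=354 <= t=343? ✗; start t=237 <= t=354? ✓ → no.
lambda: end t=156 >= t=57? ✓; end t=156 <= t=343? ✓; start t=46 <= t=354? ✓ → yes.
mu: end t=310 >= t=57? ✓; end t=310 <= t=343? ✓; start t=238 <= t=354? ✓ → yes.
zeta: end t=229 >= t=57? ✓; end t=229 <= t=343? ✓; start t=217 <= t=354? ✓ → yes.
Result: alpha, iota, lambda, mu, zeta.

alpha, iota, lambda, mu, zeta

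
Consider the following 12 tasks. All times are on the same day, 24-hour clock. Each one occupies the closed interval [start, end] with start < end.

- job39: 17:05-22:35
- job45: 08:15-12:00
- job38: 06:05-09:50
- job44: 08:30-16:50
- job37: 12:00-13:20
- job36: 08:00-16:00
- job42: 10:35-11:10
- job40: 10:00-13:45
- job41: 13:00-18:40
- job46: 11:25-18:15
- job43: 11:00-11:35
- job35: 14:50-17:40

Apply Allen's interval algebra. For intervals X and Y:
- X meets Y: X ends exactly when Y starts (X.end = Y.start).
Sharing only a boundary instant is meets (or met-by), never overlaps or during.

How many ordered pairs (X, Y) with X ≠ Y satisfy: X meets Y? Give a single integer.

1

Checking all 132 ordered pairs for relation 'meets'; matching pairs in alphabetical order:
(job45, job37): job45 meets job37 ✓
Count: 1.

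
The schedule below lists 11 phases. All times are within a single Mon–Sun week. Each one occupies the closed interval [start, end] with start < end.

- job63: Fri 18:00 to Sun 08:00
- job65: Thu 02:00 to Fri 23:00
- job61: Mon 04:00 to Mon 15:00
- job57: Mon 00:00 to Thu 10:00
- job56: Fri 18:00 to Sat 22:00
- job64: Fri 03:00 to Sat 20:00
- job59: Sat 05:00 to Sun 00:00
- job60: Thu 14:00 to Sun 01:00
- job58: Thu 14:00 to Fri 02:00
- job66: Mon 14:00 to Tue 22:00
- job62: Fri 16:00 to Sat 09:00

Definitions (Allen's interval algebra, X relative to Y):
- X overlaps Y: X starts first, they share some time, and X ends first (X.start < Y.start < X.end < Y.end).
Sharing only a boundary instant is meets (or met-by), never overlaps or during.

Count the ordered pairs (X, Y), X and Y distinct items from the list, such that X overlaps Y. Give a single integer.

Checking all 110 ordered pairs for relation 'overlaps'; matching pairs in alphabetical order:
(job56, job59): job56 overlaps job59 ✓
(job57, job65): job57 overlaps job65 ✓
(job60, job63): job60 overlaps job63 ✓
(job61, job66): job61 overlaps job66 ✓
(job62, job56): job62 overlaps job56 ✓
(job62, job59): job62 overlaps job59 ✓
(job62, job63): job62 overlaps job63 ✓
(job64, job56): job64 overlaps job56 ✓
(job64, job59): job64 overlaps job59 ✓
(job64, job63): job64 overlaps job63 ✓
(job65, job56): job65 overlaps job56 ✓
(job65, job60): job65 overlaps job60 ✓
(job65, job62): job65 overlaps job62 ✓
(job65, job63): job65 overlaps job63 ✓
(job65, job64): job65 overlaps job64 ✓
Count: 15.

15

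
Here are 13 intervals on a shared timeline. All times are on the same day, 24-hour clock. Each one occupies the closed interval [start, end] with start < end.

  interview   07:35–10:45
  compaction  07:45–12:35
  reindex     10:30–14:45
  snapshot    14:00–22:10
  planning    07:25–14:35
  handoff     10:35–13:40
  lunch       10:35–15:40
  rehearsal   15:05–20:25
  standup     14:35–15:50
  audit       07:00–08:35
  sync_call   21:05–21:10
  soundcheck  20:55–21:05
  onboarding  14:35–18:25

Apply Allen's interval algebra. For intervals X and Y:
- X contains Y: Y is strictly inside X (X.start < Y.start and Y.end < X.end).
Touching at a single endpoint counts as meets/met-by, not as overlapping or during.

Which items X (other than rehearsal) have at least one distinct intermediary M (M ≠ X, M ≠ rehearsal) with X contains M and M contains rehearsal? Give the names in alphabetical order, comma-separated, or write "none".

none

Target rehearsal = [15:05, 20:25].
Intermediaries M with M contains rehearsal: snapshot.
Via snapshot — items with X contains snapshot: none.
Union: none.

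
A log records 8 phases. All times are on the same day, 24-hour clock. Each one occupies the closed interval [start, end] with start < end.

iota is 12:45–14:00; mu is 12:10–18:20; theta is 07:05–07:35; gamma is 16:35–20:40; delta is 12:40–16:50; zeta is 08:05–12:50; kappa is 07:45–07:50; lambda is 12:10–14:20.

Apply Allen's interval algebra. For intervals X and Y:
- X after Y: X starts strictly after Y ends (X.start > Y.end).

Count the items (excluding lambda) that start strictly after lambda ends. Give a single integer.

Target lambda = [12:10, 14:20].
delta [12:40, 16:50] → overlapped-by → no.
gamma [16:35, 20:40] → after → counts.
iota [12:45, 14:00] → during → no.
kappa [07:45, 07:50] → before → no.
mu [12:10, 18:20] → started-by → no.
theta [07:05, 07:35] → before → no.
zeta [08:05, 12:50] → overlaps → no.
Total: 1.

1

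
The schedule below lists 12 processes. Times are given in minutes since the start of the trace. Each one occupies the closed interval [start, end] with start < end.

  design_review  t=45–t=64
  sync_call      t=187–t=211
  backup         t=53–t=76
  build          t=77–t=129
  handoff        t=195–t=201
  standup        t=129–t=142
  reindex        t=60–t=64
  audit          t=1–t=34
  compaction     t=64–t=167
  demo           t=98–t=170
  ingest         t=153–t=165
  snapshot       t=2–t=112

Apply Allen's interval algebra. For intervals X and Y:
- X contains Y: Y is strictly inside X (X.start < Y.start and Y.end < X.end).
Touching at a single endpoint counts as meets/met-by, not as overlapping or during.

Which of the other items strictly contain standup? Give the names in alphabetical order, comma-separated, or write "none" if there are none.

compaction, demo

Target standup = [t=129, t=142].
audit [t=1, t=34] → before → no.
backup [t=53, t=76] → before → no.
build [t=77, t=129] → meets → no.
compaction [t=64, t=167] → contains → yes.
demo [t=98, t=170] → contains → yes.
design_review [t=45, t=64] → before → no.
handoff [t=195, t=201] → after → no.
ingest [t=153, t=165] → after → no.
reindex [t=60, t=64] → before → no.
snapshot [t=2, t=112] → before → no.
sync_call [t=187, t=211] → after → no.
Result: compaction, demo.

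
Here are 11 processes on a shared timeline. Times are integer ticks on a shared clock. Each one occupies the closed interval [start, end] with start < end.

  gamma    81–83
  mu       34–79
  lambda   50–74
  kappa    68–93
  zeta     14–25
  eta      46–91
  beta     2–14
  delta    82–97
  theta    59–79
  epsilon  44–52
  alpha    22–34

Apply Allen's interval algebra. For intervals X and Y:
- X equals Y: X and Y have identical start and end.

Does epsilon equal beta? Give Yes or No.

epsilon = [44, 52], beta = [2, 14].
Actual relation of epsilon to beta: after.
Asked whether 'equals' holds → No.

No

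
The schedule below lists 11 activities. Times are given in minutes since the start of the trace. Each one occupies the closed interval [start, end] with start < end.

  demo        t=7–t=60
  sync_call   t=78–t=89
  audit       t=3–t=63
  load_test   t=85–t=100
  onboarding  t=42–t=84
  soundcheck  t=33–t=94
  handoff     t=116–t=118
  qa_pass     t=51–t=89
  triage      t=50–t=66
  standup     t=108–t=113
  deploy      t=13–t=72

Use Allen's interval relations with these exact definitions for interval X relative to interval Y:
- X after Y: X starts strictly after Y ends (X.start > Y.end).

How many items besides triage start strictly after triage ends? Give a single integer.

4

Target triage = [t=50, t=66].
audit [t=3, t=63] → overlaps → no.
demo [t=7, t=60] → overlaps → no.
deploy [t=13, t=72] → contains → no.
handoff [t=116, t=118] → after → counts.
load_test [t=85, t=100] → after → counts.
onboarding [t=42, t=84] → contains → no.
qa_pass [t=51, t=89] → overlapped-by → no.
soundcheck [t=33, t=94] → contains → no.
standup [t=108, t=113] → after → counts.
sync_call [t=78, t=89] → after → counts.
Total: 4.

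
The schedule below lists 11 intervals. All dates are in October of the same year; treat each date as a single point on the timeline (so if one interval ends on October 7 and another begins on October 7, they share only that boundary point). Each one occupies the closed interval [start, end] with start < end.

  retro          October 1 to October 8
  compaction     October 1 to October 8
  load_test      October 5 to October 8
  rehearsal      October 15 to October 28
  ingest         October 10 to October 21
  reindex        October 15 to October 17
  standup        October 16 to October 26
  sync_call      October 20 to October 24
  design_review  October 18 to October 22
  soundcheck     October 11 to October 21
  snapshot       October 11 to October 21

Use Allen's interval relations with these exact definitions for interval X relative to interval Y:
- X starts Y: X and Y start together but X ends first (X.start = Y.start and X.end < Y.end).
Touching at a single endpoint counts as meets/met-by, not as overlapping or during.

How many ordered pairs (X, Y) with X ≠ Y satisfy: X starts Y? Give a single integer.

1

Checking all 110 ordered pairs for relation 'starts'; matching pairs in alphabetical order:
(reindex, rehearsal): reindex starts rehearsal ✓
Count: 1.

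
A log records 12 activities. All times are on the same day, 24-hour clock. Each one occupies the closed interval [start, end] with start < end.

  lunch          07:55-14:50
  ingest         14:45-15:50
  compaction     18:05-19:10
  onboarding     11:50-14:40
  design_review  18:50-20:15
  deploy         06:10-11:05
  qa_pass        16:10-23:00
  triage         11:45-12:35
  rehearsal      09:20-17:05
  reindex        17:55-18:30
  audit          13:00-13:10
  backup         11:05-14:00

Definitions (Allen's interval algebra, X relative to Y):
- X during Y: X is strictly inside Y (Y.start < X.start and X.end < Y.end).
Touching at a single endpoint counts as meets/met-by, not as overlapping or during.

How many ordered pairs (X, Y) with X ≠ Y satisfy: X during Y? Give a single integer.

Checking all 132 ordered pairs for relation 'during'; matching pairs in alphabetical order:
(audit, backup): audit during backup ✓
(audit, lunch): audit during lunch ✓
(audit, onboarding): audit during onboarding ✓
(audit, rehearsal): audit during rehearsal ✓
(backup, lunch): backup during lunch ✓
(backup, rehearsal): backup during rehearsal ✓
(compaction, qa_pass): compaction during qa_pass ✓
(design_review, qa_pass): design_review during qa_pass ✓
(ingest, rehearsal): ingest during rehearsal ✓
(onboarding, lunch): onboarding during lunch ✓
(onboarding, rehearsal): onboarding during rehearsal ✓
(reindex, qa_pass): reindex during qa_pass ✓
(triage, backup): triage during backup ✓
(triage, lunch): triage during lunch ✓
(triage, rehearsal): triage during rehearsal ✓
Count: 15.

15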